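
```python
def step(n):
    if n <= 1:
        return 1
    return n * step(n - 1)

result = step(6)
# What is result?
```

step(6) = 6 * 5 * 4 * 3 * 2 * 1 = 720

Answer: 720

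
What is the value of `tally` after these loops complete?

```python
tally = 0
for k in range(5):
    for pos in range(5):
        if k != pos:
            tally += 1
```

5² - 5 (exclude diagonal)
`tally` takes the values: 0 → 1 → 2 → 3 → 4 → 5 → 6 → 7 → 8 → 9 → 10 → 11 → 12 → 13 → 14 → 15 → 16 → 17 → 18 → 19 → 20

Answer: 20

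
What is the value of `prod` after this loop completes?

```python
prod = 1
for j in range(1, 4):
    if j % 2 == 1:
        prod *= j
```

Product of odd numbers 1 to 3
`prod` takes the values: 1 → 3

Answer: 3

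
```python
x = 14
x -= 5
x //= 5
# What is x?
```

Trace:
`x = 14` → x = 14
`x -= 5` → x = 9
`x //= 5` → x = 1
So x = 1

Answer: 1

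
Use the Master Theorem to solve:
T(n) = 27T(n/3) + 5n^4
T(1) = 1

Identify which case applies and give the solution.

a=27, b=3, f(n)=5n^4. log_3(27) = 3. Since c=4 > 3 and the regularity condition holds (27(n/3)^4 = (27/3^4)n^4 with 27/3^4 < 1), Case 3 applies: T(n) = Θ(f(n)) = O(n^4).

Answer: O(n^4) - Case 3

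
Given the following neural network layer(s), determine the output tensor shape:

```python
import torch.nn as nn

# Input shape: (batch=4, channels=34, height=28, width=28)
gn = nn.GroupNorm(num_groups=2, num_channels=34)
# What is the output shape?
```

Input: (4, 34, 28, 28) -> Output: (4, 34, 28, 28)

Answer: (4, 34, 28, 28)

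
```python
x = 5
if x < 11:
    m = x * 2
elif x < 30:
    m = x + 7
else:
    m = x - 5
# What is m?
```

Trace:
`x = 5` → x = 5
`if x < 11: ...` → x < 11 is True → m = 10
So m = 10

Answer: 10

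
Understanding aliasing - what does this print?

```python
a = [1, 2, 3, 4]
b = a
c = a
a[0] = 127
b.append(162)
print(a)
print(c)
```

Key concept: multiple aliases.
Step by step:
`a = [1, 2, 3, 4]` → a = [1, 2, 3, 4]
`b = a` → b = [1, 2, 3, 4] (same object as a)
`c = a` → c = [1, 2, 3, 4] (same object as a, b)
`a[0] = 127` → a = [127, 2, 3, 4] (same object as b, c); b = [127, 2, 3, 4] (same object as a, c); c = [127, 2, 3, 4] (same object as a, b)
`b.append(162)` → a = [127, 2, 3, 4, 162] (same object as b, c); b = [127, 2, 3, 4, 162] (same object as a, c); c = [127, 2, 3, 4, 162] (same object as a, b)
`print(a)` → prints [127, 2, 3, 4, 162]
`print(c)` → prints [127, 2, 3, 4, 162]

Answer:
[127, 2, 3, 4, 162]
[127, 2, 3, 4, 162]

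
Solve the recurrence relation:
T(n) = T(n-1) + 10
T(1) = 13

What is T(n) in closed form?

Unrolling: T(n) = T(1) + 10·(n-1) = 13 + 10(n-1) = 10n + 3.

Answer: T(n) = 10n + 3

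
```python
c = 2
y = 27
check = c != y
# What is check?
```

Trace:
`c = 2` → c = 2
`y = 27` → y = 27
`check = c != y` → check = True
So check = True

Answer: True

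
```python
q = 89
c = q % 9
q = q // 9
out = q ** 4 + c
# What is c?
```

Trace:
`q = 89` → q = 89
`c = q % 9` → c = 8
`q = q // 9` → q = 9
`out = q ** 4 + c` → out = 6569
So c = 8

Answer: 8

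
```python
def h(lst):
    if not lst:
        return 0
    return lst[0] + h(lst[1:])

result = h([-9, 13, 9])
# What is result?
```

(-9) + 13 + 9 + 0 = 13

Answer: 13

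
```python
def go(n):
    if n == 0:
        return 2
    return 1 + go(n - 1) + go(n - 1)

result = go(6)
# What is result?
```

go(n) = 1 + 2·go(n-1), go(0)=2. Closed form: (2+1)·2^6 - 1 = 191.

Answer: 191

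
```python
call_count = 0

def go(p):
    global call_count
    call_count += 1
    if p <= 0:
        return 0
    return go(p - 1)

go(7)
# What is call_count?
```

Linear recursion stepping by 1: 8 calls from p=7 down to ≤0.

Answer: 8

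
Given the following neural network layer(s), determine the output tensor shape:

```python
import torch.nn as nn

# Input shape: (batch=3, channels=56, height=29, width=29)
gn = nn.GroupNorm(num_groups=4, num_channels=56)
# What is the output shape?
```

Input: (3, 56, 29, 29) -> Output: (3, 56, 29, 29)

Answer: (3, 56, 29, 29)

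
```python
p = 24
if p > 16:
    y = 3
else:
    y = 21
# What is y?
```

Trace:
`p = 24` → p = 24
`if p > 16: ...` → p > 16 is True → y = 3
So y = 3

Answer: 3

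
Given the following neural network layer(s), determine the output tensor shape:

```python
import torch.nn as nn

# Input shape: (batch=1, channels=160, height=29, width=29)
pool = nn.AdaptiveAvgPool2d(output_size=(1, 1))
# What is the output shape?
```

Input: (1, 160, 29, 29) -> Output: (1, 160, 1, 1)

Answer: (1, 160, 1, 1)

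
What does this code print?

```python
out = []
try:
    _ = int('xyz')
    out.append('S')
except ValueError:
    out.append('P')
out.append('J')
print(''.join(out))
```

Execution trace: 'P' (except ValueError) → 'J' (after the try/except). Output: PJ

Answer: PJ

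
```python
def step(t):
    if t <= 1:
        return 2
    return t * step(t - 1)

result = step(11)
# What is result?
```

step(11) = 11 * 10 * 9 * 8 * 7 * 6 * 5 * 4 * 3 * 2 * 2 = 79833600

Answer: 79833600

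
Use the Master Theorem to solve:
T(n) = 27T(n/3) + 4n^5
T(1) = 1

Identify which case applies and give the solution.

a=27, b=3, f(n)=4n^5. log_3(27) = 3. Since c=5 > 3 and the regularity condition holds (27(n/3)^5 = (27/3^5)n^5 with 27/3^5 < 1), Case 3 applies: T(n) = Θ(f(n)) = O(n^5).

Answer: O(n^5) - Case 3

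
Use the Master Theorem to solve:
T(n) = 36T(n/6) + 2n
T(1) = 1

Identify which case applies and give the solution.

a=36, b=6, f(n)=2n. log_6(36) = 2. Since c=1 < 2, Case 1 applies: T(n) = Θ(n^log_b(a)) = O(n^2).

Answer: O(n^2) - Case 1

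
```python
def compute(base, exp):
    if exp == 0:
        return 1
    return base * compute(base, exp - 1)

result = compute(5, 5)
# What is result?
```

compute(5, 5) = 5 * 5 * 5 * 5 * 5 = 3125

Answer: 3125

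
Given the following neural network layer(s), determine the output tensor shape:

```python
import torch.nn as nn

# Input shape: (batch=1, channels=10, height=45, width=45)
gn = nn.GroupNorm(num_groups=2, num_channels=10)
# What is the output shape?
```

Input: (1, 10, 45, 45) -> Output: (1, 10, 45, 45)

Answer: (1, 10, 45, 45)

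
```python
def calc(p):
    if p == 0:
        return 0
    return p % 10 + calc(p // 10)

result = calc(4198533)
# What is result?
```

Sum of digits of 4198533: 3 + 3 + 5 + 8 + 9 + 1 + 4 = 33

Answer: 33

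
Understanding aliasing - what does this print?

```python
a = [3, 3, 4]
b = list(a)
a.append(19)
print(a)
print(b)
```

Key concept: list() constructor creates copy.
Step by step:
`a = [3, 3, 4]` → a = [3, 3, 4]
`b = list(a)` → b = [3, 3, 4]
`a.append(19)` → a = [3, 3, 4, 19]
`print(a)` → prints [3, 3, 4, 19]
`print(b)` → prints [3, 3, 4]

Answer:
[3, 3, 4, 19]
[3, 3, 4]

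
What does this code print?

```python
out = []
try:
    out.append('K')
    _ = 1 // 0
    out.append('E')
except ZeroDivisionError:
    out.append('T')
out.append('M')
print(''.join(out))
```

Execution trace: 'K' (try body) → 'T' (except ZeroDivisionError) → 'M' (after the try/except). Output: KTM

Answer: KTM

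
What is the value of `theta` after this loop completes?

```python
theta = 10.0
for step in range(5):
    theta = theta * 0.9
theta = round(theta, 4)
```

Exponential decay: 10.0 * 0.9^5
`theta` takes the values: 10.0 → 9.0 → 8.1 → 7.29 → 6.561 → 5.9049

Answer: 5.9049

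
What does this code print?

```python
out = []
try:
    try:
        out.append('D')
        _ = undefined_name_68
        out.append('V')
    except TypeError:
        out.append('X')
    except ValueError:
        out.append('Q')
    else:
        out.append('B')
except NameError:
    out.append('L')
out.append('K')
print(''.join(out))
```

Execution trace: 'D' (try body) → 'L' (outer except NameError) → 'K' (after the try/except). Output: DLK

Answer: DLK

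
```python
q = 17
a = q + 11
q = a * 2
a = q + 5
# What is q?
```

Trace:
`q = 17` → q = 17
`a = q + 11` → a = 28
`q = a * 2` → q = 56
`a = q + 5` → a = 61
So q = 56

Answer: 56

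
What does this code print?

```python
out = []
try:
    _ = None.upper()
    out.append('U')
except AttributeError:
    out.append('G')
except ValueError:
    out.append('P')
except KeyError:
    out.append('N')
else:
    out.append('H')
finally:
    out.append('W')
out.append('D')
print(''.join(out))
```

Execution trace: 'G' (except AttributeError) → 'W' (finally) → 'D' (after the try/except). Output: GWD

Answer: GWD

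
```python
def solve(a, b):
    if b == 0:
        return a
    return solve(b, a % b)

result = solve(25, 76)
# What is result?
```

solve(25, 76) -> solve(76, 25) -> solve(25, 1) -> solve(1, 0) -> 1

Answer: 1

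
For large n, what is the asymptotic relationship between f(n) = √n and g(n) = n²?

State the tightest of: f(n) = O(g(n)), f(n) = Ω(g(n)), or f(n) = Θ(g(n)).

√n vs n²: f(n) = O(g(n)) but not Ω(g(n)) — n² grows strictly faster than √n.

Answer: f(n) = O(g(n)) but not Ω(g(n)) — n² grows strictly faster than √n.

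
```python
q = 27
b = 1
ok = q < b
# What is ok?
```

Trace:
`q = 27` → q = 27
`b = 1` → b = 1
`ok = q < b` → ok = False
So ok = False

Answer: False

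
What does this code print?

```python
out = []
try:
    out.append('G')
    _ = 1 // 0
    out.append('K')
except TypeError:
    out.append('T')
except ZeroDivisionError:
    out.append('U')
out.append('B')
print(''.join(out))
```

Execution trace: 'G' (try body) → 'U' (except ZeroDivisionError) → 'B' (after the try/except). Output: GUB

Answer: GUB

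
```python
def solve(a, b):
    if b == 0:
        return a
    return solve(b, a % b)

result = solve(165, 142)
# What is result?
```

solve(165, 142) -> solve(142, 23) -> solve(23, 4) -> solve(4, 3) -> solve(3, 1) -> solve(1, 0) -> 1

Answer: 1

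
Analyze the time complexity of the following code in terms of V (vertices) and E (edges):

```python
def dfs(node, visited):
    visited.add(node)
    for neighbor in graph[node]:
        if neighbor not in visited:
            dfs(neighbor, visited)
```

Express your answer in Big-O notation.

This is Depth-first search (recursive). Time complexity: O(V + E).

Answer: O(V + E)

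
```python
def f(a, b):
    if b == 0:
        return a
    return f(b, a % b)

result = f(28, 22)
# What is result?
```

f(28, 22) -> f(22, 6) -> f(6, 4) -> f(4, 2) -> f(2, 0) -> 2

Answer: 2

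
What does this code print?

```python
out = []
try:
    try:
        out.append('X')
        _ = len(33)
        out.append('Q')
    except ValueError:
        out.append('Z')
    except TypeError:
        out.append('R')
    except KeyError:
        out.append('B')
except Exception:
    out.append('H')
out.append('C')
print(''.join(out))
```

Execution trace: 'X' (inner try body) → 'R' (inner except TypeError) → 'C' (after the try/except). Output: XRC

Answer: XRC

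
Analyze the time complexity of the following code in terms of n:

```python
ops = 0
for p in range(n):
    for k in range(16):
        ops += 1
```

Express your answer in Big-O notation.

Each loop level contributes: n × 1. Multiplying the contributions gives O(n).

Answer: O(n)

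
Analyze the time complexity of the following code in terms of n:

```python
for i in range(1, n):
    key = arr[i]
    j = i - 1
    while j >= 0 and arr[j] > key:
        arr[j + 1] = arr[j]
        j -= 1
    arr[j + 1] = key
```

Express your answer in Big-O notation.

This is Insertion sort. Time complexity: O(n²).

Answer: O(n²)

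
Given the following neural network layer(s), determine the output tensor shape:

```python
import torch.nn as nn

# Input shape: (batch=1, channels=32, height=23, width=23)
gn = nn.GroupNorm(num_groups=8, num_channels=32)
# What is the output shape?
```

Input: (1, 32, 23, 23) -> Output: (1, 32, 23, 23)

Answer: (1, 32, 23, 23)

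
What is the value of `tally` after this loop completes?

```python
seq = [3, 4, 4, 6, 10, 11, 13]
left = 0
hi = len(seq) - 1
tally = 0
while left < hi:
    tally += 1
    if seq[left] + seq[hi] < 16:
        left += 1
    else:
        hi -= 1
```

Steps to find pair summing to 16
`tally` takes the values: 0 → 1 → 2 → 3 → 4 → 5 → 6

Answer: 6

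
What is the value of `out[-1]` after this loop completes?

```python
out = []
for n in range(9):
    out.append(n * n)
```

Last element of squares 0 to 8
`out` takes the values: [] → [0] → [0, 1] → [0, 1, 4] → [0, 1, 4, 9] → [0, 1, 4, 9, 16] → [0, 1, 4, 9, 16, 25] → [0, 1, 4, 9, 16, 25, 36] → [0, 1, 4, 9, 16, 25, 36, 49] → [0, 1, 4, 9, 16, 25, 36, 49, 64]
So `out[-1]` = 64

Answer: 64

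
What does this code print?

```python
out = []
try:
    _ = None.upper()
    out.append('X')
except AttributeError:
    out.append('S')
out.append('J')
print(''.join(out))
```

Execution trace: 'S' (except AttributeError) → 'J' (after the try/except). Output: SJ

Answer: SJ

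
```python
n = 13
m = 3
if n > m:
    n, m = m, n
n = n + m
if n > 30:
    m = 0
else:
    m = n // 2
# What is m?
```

Trace:
`n = 13` → n = 13
`m = 3` → m = 3
`if n > m: ...` → n > m is True → n = 3; m = 13
`n = n + m` → n = 16
`if n > 30: ...` → n > 30 is False, take else branch → m = 8
So m = 8

Answer: 8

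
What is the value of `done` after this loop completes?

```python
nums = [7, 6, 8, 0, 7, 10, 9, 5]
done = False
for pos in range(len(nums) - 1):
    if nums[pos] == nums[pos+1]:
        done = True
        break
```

Check consecutive duplicates in [7, 6, 8, 0, 7, 10, 9, 5]
`done` takes the values: False

Answer: False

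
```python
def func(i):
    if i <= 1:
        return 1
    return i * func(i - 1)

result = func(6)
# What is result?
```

func(6) = 6 * 5 * 4 * 3 * 2 * 1 = 720

Answer: 720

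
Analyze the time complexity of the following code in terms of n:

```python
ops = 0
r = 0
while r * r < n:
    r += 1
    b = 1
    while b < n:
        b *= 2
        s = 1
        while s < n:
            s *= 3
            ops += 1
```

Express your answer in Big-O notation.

Each loop level contributes: √n × log n × log n. Multiplying the contributions gives O(√n log² n).

Answer: O(√n log² n)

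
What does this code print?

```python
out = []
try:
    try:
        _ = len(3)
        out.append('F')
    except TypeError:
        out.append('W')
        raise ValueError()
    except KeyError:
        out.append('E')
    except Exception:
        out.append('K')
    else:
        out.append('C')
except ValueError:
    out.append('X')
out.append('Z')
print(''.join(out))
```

Execution trace: 'W' (inner except TypeError) → 'X' (outer except ValueError) → 'Z' (after the try/except). Output: WXZ

Answer: WXZ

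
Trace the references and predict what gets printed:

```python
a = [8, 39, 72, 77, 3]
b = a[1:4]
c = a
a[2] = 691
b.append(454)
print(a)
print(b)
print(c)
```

Key concept: slice vs alias.
Step by step:
`a = [8, 39, 72, 77, 3]` → a = [8, 39, 72, 77, 3]
`b = a[1:4]` → b = [39, 72, 77]
`c = a` → c = [8, 39, 72, 77, 3] (same object as a)
`a[2] = 691` → a = [8, 39, 691, 77, 3] (same object as c); c = [8, 39, 691, 77, 3] (same object as a)
`b.append(454)` → b = [39, 72, 77, 454]
`print(a)` → prints [8, 39, 691, 77, 3]
`print(b)` → prints [39, 72, 77, 454]
`print(c)` → prints [8, 39, 691, 77, 3]

Answer:
[8, 39, 691, 77, 3]
[39, 72, 77, 454]
[8, 39, 691, 77, 3]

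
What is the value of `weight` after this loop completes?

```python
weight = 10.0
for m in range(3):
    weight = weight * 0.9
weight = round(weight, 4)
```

Exponential decay: 10.0 * 0.9^3
`weight` takes the values: 10.0 → 9.0 → 8.1 → 7.29

Answer: 7.29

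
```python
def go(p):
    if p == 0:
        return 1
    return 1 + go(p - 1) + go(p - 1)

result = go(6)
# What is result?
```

go(p) = 1 + 2·go(p-1), go(0)=1. Closed form: (1+1)·2^6 - 1 = 127.

Answer: 127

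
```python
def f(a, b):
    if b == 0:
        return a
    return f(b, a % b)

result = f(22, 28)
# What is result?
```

f(22, 28) -> f(28, 22) -> f(22, 6) -> f(6, 4) -> f(4, 2) -> f(2, 0) -> 2

Answer: 2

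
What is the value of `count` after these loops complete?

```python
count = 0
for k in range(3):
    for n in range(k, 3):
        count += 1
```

Upper triangle: 3 + 2 + ... + 1
`count` takes the values: 0 → 1 → 2 → 3 → 4 → 5 → 6

Answer: 6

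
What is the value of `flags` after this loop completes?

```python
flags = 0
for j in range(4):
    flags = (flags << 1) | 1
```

Build 4 consecutive 1-bits: 0b1111
`flags` takes the values: 0 → 1 → 3 → 7 → 15

Answer: 15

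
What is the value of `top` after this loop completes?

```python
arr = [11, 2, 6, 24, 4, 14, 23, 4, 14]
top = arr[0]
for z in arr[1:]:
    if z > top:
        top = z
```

Maximum of [11, 2, 6, 24, 4, 14, 23, 4, 14]
`top` takes the values: 11 → 24

Answer: 24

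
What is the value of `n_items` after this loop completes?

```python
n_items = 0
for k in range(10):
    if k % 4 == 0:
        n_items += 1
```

Count numbers divisible by 4 in range(10)
`n_items` takes the values: 0 → 1 → 2 → 3

Answer: 3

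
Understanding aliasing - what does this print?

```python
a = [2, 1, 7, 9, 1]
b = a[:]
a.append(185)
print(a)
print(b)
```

Key concept: slice [:] creates copy.
Step by step:
`a = [2, 1, 7, 9, 1]` → a = [2, 1, 7, 9, 1]
`b = a[:]` → b = [2, 1, 7, 9, 1]
`a.append(185)` → a = [2, 1, 7, 9, 1, 185]
`print(a)` → prints [2, 1, 7, 9, 1, 185]
`print(b)` → prints [2, 1, 7, 9, 1]

Answer:
[2, 1, 7, 9, 1, 185]
[2, 1, 7, 9, 1]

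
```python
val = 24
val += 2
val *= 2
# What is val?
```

Trace:
`val = 24` → val = 24
`val += 2` → val = 26
`val *= 2` → val = 52
So val = 52

Answer: 52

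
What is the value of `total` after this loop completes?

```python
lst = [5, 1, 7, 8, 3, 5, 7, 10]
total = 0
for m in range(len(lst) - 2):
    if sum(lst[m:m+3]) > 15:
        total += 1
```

Count windows with sum > 15
`total` takes the values: 0 → 1 → 2 → 3 → 4

Answer: 4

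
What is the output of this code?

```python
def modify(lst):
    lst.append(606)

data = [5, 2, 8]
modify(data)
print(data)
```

Key concept: function modifies passed list.
Step by step:
`data = [5, 2, 8]` → data = [5, 2, 8]
`modify(data)` → data = [5, 2, 8, 606]
`print(data)` → prints [5, 2, 8, 606]

Answer: [5, 2, 8, 606]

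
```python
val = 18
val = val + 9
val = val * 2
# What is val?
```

Trace:
`val = 18` → val = 18
`val = val + 9` → val = 27
`val = val * 2` → val = 54
So val = 54

Answer: 54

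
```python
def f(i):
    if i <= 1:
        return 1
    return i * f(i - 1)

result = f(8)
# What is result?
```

f(8) = 8 * 7 * 6 * 5 * 4 * 3 * 2 * 1 = 40320

Answer: 40320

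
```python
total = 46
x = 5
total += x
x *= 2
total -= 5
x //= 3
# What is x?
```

Trace:
`total = 46` → total = 46
`x = 5` → x = 5
`total += x` → total = 51
`x *= 2` → x = 10
`total -= 5` → total = 46
`x //= 3` → x = 3
So x = 3

Answer: 3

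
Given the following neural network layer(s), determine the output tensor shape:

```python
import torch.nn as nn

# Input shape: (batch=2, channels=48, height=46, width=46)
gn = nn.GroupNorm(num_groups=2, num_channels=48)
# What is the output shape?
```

Input: (2, 48, 46, 46) -> Output: (2, 48, 46, 46)

Answer: (2, 48, 46, 46)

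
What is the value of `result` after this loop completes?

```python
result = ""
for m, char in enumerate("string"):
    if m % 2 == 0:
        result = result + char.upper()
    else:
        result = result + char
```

Uppercase even positions in 'string'
`result` takes the values: "" → "S" → "St" → "StR" → "StRi" → "StRiN" → "StRiNg"

Answer: "StRiNg"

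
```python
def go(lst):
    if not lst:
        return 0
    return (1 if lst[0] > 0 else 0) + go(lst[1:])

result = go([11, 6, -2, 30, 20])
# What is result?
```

Count of positive elements in [11, 6, -2, 30, 20] = 4

Answer: 4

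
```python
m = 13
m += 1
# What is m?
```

Trace:
`m = 13` → m = 13
`m += 1` → m = 14
So m = 14

Answer: 14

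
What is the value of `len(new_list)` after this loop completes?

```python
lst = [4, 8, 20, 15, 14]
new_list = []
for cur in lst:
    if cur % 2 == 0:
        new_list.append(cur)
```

Count even numbers in [4, 8, 20, 15, 14]
`new_list` takes the values: [] → [4] → [4, 8] → [4, 8, 20] → [4, 8, 20, 14]
So `len(new_list)` = 4

Answer: 4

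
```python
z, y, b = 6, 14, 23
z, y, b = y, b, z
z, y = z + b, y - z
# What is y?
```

Trace:
`z, y, b = 6, 14, 23` → z = 6; y = 14; b = 23
`z, y, b = y, b, z` → z = 14; y = 23; b = 6
`z, y = z + b, y - z` → z = 20; y = 9
So y = 9

Answer: 9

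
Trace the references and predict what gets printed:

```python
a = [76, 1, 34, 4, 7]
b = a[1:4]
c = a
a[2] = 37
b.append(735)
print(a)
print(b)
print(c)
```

Key concept: slice vs alias.
Step by step:
`a = [76, 1, 34, 4, 7]` → a = [76, 1, 34, 4, 7]
`b = a[1:4]` → b = [1, 34, 4]
`c = a` → c = [76, 1, 34, 4, 7] (same object as a)
`a[2] = 37` → a = [76, 1, 37, 4, 7] (same object as c); c = [76, 1, 37, 4, 7] (same object as a)
`b.append(735)` → b = [1, 34, 4, 735]
`print(a)` → prints [76, 1, 37, 4, 7]
`print(b)` → prints [1, 34, 4, 735]
`print(c)` → prints [76, 1, 37, 4, 7]

Answer:
[76, 1, 37, 4, 7]
[1, 34, 4, 735]
[76, 1, 37, 4, 7]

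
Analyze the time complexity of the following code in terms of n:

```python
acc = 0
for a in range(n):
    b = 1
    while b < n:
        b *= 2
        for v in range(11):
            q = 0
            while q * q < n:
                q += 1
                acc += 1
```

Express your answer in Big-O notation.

Each loop level contributes: n × log n × 1 × √n. Multiplying the contributions gives O(n√n log n).

Answer: O(n√n log n)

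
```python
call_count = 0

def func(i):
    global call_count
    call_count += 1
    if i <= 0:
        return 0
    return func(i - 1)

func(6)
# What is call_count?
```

Linear recursion stepping by 1: 7 calls from i=6 down to ≤0.

Answer: 7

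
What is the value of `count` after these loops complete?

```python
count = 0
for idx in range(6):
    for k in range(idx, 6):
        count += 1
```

Upper triangle: 6 + 5 + ... + 1
`count` takes the values: 0 → 1 → 2 → 3 → 4 → 5 → 6 → 7 → 8 → 9 → 10 → 11 → 12 → 13 → 14 → 15 → 16 → 17 → 18 → 19 → 20 → 21

Answer: 21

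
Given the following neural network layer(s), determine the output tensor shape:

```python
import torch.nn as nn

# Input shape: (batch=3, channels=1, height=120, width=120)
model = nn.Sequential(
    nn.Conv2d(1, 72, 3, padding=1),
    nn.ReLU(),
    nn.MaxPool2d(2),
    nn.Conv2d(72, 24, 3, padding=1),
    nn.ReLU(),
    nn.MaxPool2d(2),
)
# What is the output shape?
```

Input: (3, 1, 120, 120) -> after first Conv2d: (3, 72, 120, 120) -> after first MaxPool2d: (3, 72, 60, 60) -> after second Conv2d: (3, 24, 60, 60) -> Output: (3, 24, 30, 30)

Answer: (3, 24, 30, 30)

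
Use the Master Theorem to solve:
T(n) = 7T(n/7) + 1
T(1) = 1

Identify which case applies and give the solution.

a=7, b=7, f(n)=1. log_7(7) = 1. Since c=0 < 1, Case 1 applies: T(n) = Θ(n^log_b(a)) = O(n).

Answer: O(n) - Case 1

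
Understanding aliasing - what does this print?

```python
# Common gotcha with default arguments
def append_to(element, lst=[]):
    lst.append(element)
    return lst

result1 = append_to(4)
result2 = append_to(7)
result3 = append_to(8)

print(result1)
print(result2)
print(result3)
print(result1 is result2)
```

Key concept: mutable default argument gotcha.
Step by step:
`result1 = append_to(4)` → result1 = [4]
`result2 = append_to(7)` → result1 = [4, 7] (same object as result2); result2 = [4, 7] (same object as result1)
`result3 = append_to(8)` → result1 = [4, 7, 8] (same object as result2, result3); result2 = [4, 7, 8] (same object as result1, result3); result3 = [4, 7, 8] (same object as result1, result2)
`print(result1)` → prints [4, 7, 8]
`print(result2)` → prints [4, 7, 8]
`print(result3)` → prints [4, 7, 8]
`print(result1 is result2)` → prints True

Answer:
[4, 7, 8]
[4, 7, 8]
[4, 7, 8]
True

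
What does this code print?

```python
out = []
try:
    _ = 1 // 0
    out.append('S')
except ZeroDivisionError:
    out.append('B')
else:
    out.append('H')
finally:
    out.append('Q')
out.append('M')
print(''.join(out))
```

Execution trace: 'B' (except ZeroDivisionError) → 'Q' (finally) → 'M' (after the try/except). Output: BQM

Answer: BQM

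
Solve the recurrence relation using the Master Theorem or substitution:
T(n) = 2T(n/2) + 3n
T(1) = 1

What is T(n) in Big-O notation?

By Master Theorem: a=2, b=2, f(n)=3n. Since log_2(2) = 1 and f(n) = Θ(n^1), Case 2 applies. T(n) = O(n log n).

Answer: O(n log n)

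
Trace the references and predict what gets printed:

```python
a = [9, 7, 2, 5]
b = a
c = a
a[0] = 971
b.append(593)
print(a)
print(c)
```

Key concept: multiple aliases.
Step by step:
`a = [9, 7, 2, 5]` → a = [9, 7, 2, 5]
`b = a` → b = [9, 7, 2, 5] (same object as a)
`c = a` → c = [9, 7, 2, 5] (same object as a, b)
`a[0] = 971` → a = [971, 7, 2, 5] (same object as b, c); b = [971, 7, 2, 5] (same object as a, c); c = [971, 7, 2, 5] (same object as a, b)
`b.append(593)` → a = [971, 7, 2, 5, 593] (same object as b, c); b = [971, 7, 2, 5, 593] (same object as a, c); c = [971, 7, 2, 5, 593] (same object as a, b)
`print(a)` → prints [971, 7, 2, 5, 593]
`print(c)` → prints [971, 7, 2, 5, 593]

Answer:
[971, 7, 2, 5, 593]
[971, 7, 2, 5, 593]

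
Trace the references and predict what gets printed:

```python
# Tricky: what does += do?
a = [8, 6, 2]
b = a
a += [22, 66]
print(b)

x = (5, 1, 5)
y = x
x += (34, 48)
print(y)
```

Key concept: += behavior differs for mutable vs immutable.
Step by step:
`a = [8, 6, 2]` → a = [8, 6, 2]
`b = a` → b = [8, 6, 2] (same object as a)
`a += [22, 66]` → a = [8, 6, 2, 22, 66] (same object as b); b = [8, 6, 2, 22, 66] (same object as a)
`print(b)` → prints [8, 6, 2, 22, 66]
`x = (5, 1, 5)` → x = (5, 1, 5)
`y = x` → y = (5, 1, 5)
`x += (34, 48)` → x = (5, 1, 5, 34, 48)
`print(y)` → prints (5, 1, 5)

Answer:
[8, 6, 2, 22, 66]
(5, 1, 5)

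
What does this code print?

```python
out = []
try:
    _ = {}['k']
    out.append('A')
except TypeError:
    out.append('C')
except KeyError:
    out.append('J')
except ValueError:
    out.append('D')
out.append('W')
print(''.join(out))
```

Execution trace: 'J' (except KeyError) → 'W' (after the try/except). Output: JW

Answer: JW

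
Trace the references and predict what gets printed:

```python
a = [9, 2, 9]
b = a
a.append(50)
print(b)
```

Key concept: basic list aliasing.
Step by step:
`a = [9, 2, 9]` → a = [9, 2, 9]
`b = a` → b = [9, 2, 9] (same object as a)
`a.append(50)` → a = [9, 2, 9, 50] (same object as b); b = [9, 2, 9, 50] (same object as a)
`print(b)` → prints [9, 2, 9, 50]

Answer: [9, 2, 9, 50]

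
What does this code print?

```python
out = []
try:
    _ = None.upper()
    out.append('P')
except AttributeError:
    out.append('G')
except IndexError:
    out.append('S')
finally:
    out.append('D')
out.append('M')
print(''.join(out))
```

Execution trace: 'G' (except AttributeError) → 'D' (finally) → 'M' (after the try/except). Output: GDM

Answer: GDM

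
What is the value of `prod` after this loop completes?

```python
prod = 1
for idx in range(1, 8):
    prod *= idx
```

7! = 5040
`prod` takes the values: 1 → 2 → 6 → 24 → 120 → 720 → 5040

Answer: 5040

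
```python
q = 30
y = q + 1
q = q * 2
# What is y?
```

Trace:
`q = 30` → q = 30
`y = q + 1` → y = 31
`q = q * 2` → q = 60
So y = 31

Answer: 31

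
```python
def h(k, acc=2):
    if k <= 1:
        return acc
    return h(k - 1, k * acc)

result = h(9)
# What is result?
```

Accumulator trace (n, acc): (9, 2) -> (8, 18) -> (7, 144) -> (6, 1008) -> (5, 6048) -> (4, 30240) -> (3, 120960) -> (2, 362880) -> (1, 725760) -> return 725760

Answer: 725760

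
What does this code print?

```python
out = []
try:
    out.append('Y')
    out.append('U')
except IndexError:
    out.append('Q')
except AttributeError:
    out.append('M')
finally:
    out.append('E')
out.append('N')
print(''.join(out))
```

Execution trace: 'Y' (try body) → 'U' (try body, no exception) → 'E' (finally) → 'N' (after the try/except). Output: YUEN

Answer: YUEN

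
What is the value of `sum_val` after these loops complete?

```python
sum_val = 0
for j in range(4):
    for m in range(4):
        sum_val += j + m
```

Sum of all j+m for j,m in 4x4
`sum_val` takes the values: 0 → 1 → 3 → 6 → 7 → 9 → 12 → 16 → 18 → 21 → 25 → 30 → 33 → 37 → 42 → 48

Answer: 48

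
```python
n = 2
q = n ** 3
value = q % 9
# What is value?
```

Trace:
`n = 2` → n = 2
`q = n ** 3` → q = 8
`value = q % 9` → value = 8
So value = 8

Answer: 8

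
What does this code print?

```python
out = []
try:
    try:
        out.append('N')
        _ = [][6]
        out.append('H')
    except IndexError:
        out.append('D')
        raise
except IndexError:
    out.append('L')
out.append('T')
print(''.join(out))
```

Execution trace: 'N' (inner try body) → 'D' (inner except IndexError) → 'L' (outer except IndexError) → 'T' (after the try/except). Output: NDLT

Answer: NDLT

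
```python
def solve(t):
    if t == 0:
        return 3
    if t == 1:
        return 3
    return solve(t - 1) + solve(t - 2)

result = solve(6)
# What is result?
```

Build up from base cases: solve(0)=3, solve(1)=3, solve(2)=6, solve(3)=9, solve(4)=15, solve(5)=24, solve(6)=39

Answer: 39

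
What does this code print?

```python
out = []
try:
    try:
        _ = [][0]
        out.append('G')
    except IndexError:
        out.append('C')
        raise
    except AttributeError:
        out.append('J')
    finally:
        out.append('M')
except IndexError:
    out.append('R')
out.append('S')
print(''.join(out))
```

Execution trace: 'C' (inner except IndexError) → 'M' (inner finally) → 'R' (outer except IndexError) → 'S' (after the try/except). Output: CMRS

Answer: CMRS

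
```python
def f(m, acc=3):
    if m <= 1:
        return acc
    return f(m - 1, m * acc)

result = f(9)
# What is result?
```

Accumulator trace (n, acc): (9, 3) -> (8, 27) -> (7, 216) -> (6, 1512) -> (5, 9072) -> (4, 45360) -> (3, 181440) -> (2, 544320) -> (1, 1088640) -> return 1088640

Answer: 1088640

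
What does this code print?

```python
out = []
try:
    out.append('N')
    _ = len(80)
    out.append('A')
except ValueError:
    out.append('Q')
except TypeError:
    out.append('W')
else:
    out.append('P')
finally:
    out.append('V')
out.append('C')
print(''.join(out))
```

Execution trace: 'N' (try body) → 'W' (except TypeError) → 'V' (finally) → 'C' (after the try/except). Output: NWVC

Answer: NWVC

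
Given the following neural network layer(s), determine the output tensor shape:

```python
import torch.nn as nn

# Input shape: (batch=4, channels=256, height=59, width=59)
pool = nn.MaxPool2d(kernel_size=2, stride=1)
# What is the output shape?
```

Input: (4, 256, 59, 59) -> Output: (4, 256, 58, 58)

Answer: (4, 256, 58, 58)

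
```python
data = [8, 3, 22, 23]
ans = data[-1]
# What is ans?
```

Trace:
`data = [8, 3, 22, 23]` → data = [8, 3, 22, 23]
`ans = data[-1]` → ans = 23
So ans = 23

Answer: 23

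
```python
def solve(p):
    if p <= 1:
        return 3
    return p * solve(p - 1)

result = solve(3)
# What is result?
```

solve(3) = 3 * 2 * 3 = 18

Answer: 18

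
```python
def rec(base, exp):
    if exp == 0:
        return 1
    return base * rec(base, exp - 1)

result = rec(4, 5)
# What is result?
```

rec(4, 5) = 4 * 4 * 4 * 4 * 4 = 1024

Answer: 1024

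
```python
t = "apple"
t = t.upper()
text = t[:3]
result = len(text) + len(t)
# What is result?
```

Trace:
`t = "apple"` → t = 'apple'
`t = t.upper()` → t = 'APPLE'
`text = t[:3]` → text = 'APP'
`result = len(text) + len(t)` → result = 8
So result = 8

Answer: 8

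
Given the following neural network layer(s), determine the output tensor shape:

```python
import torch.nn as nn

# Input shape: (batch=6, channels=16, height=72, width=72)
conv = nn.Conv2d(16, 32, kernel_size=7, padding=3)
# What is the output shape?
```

Input: (6, 16, 72, 72) -> Output: (6, 32, 72, 72)

Answer: (6, 32, 72, 72)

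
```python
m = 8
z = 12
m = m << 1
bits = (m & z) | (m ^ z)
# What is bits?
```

Trace:
`m = 8` → m = 8
`z = 12` → z = 12
`m = m << 1` → m = 16
`bits = (m & z) | (m ^ z)` → bits = 28
So bits = 28

Answer: 28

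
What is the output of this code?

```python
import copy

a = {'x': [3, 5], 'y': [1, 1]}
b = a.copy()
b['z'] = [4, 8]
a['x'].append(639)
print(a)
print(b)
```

Key concept: shallow copy of dict with mutable values.
Step by step:
`a = {'x': [3, 5], 'y': [1, 1]}` → a = {'x': [3, 5], 'y': [1, 1]}
`b = a.copy()` → b = {'x': [3, 5], 'y': [1, 1]}
`b['z'] = [4, 8]` → b = {'x': [3, 5], 'y': [1, 1], 'z': [4, 8]}
`a['x'].append(639)` → a = {'x': [3, 5, 639], 'y': [1, 1]}; b = {'x': [3, 5, 639], 'y': [1, 1], 'z': [4, 8]}
`print(a)` → prints {'x': [3, 5, 639], 'y': [1, 1]}
`print(b)` → prints {'x': [3, 5, 639], 'y': [1, 1], 'z': [4, 8]}

Answer:
{'x': [3, 5, 639], 'y': [1, 1]}
{'x': [3, 5, 639], 'y': [1, 1], 'z': [4, 8]}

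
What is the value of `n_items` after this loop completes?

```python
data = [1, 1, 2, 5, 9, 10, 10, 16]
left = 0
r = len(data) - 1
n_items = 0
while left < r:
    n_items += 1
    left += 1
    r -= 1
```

Iterations until pointers meet (list length 8)
`n_items` takes the values: 0 → 1 → 2 → 3 → 4

Answer: 4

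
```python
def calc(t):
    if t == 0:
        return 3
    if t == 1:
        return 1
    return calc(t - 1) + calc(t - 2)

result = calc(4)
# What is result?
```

Build up from base cases: calc(0)=3, calc(1)=1, calc(2)=4, calc(3)=5, calc(4)=9

Answer: 9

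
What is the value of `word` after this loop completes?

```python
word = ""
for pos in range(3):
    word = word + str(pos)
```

Concatenate digits 0 to 2
`word` takes the values: "" → "0" → "01" → "012"

Answer: "012"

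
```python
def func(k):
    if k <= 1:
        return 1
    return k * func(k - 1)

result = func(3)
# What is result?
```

func(3) = 3 * 2 * 1 = 6

Answer: 6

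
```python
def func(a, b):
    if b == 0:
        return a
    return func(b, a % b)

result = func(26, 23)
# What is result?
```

func(26, 23) -> func(23, 3) -> func(3, 2) -> func(2, 1) -> func(1, 0) -> 1

Answer: 1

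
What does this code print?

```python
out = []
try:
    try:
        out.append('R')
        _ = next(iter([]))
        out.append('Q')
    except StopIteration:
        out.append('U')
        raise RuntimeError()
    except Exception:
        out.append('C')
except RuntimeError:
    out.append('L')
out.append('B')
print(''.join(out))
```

Execution trace: 'R' (inner try body) → 'U' (inner except StopIteration) → 'L' (outer except RuntimeError) → 'B' (after the try/except). Output: RULB

Answer: RULB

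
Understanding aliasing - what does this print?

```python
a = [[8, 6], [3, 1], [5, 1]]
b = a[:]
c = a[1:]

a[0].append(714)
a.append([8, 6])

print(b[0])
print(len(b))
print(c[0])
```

Key concept: slice with nested mutation.
Step by step:
`a = [[8, 6], [3, 1], [5, 1]]` → a = [[8, 6], [3, 1], [5, 1]]
`b = a[:]` → b = [[8, 6], [3, 1], [5, 1]]
`c = a[1:]` → c = [[3, 1], [5, 1]]
`a[0].append(714)` → a = [[8, 6, 714], [3, 1], [5, 1]]; b = [[8, 6, 714], [3, 1], [5, 1]]
`a.append([8, 6])` → a = [[8, 6, 714], [3, 1], [5, 1], [8, 6]]
`print(b[0])` → prints [8, 6, 714]
`print(len(b))` → prints 3
`print(c[0])` → prints [3, 1]

Answer:
[8, 6, 714]
3
[3, 1]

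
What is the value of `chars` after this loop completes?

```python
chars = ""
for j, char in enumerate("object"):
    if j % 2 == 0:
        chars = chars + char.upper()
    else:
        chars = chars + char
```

Uppercase even positions in 'object'
`chars` takes the values: "" → "O" → "Ob" → "ObJ" → "ObJe" → "ObJeC" → "ObJeCt"

Answer: "ObJeCt"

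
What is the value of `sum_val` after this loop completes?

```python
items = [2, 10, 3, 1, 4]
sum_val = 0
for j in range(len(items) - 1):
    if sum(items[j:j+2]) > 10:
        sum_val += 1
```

Count windows with sum > 10
`sum_val` takes the values: 0 → 1 → 2

Answer: 2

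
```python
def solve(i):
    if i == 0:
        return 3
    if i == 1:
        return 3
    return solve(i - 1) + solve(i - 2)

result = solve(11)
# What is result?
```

Build up from base cases: solve(0)=3, solve(1)=3, solve(2)=6, solve(3)=9, solve(4)=15, solve(5)=24, solve(6)=39, ..., solve(11)=432

Answer: 432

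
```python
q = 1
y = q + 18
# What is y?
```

Trace:
`q = 1` → q = 1
`y = q + 18` → y = 19
So y = 19

Answer: 19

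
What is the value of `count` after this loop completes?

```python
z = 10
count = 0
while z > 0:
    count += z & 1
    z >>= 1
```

Count set bits in 10 (binary: 0b1010)
`count` takes the values: 0 → 1 → 2

Answer: 2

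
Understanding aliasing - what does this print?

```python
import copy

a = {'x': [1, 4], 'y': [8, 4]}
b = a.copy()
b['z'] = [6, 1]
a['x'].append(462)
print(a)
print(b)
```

Key concept: shallow copy of dict with mutable values.
Step by step:
`a = {'x': [1, 4], 'y': [8, 4]}` → a = {'x': [1, 4], 'y': [8, 4]}
`b = a.copy()` → b = {'x': [1, 4], 'y': [8, 4]}
`b['z'] = [6, 1]` → b = {'x': [1, 4], 'y': [8, 4], 'z': [6, 1]}
`a['x'].append(462)` → a = {'x': [1, 4, 462], 'y': [8, 4]}; b = {'x': [1, 4, 462], 'y': [8, 4], 'z': [6, 1]}
`print(a)` → prints {'x': [1, 4, 462], 'y': [8, 4]}
`print(b)` → prints {'x': [1, 4, 462], 'y': [8, 4], 'z': [6, 1]}

Answer:
{'x': [1, 4, 462], 'y': [8, 4]}
{'x': [1, 4, 462], 'y': [8, 4], 'z': [6, 1]}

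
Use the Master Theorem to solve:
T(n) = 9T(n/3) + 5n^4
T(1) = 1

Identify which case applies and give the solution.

a=9, b=3, f(n)=5n^4. log_3(9) = 2. Since c=4 > 2 and the regularity condition holds (9(n/3)^4 = (9/3^4)n^4 with 9/3^4 < 1), Case 3 applies: T(n) = Θ(f(n)) = O(n^4).

Answer: O(n^4) - Case 3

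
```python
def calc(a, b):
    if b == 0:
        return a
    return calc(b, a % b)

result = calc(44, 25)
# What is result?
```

calc(44, 25) -> calc(25, 19) -> calc(19, 6) -> calc(6, 1) -> calc(1, 0) -> 1

Answer: 1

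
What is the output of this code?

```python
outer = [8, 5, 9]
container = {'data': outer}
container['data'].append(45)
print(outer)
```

Key concept: dict holds reference to list.
Step by step:
`outer = [8, 5, 9]` → outer = [8, 5, 9]
`container = {'data': outer}` → container = {'data': [8, 5, 9]}
`container['data'].append(45)` → outer = [8, 5, 9, 45]; container = {'data': [8, 5, 9, 45]}
`print(outer)` → prints [8, 5, 9, 45]

Answer: [8, 5, 9, 45]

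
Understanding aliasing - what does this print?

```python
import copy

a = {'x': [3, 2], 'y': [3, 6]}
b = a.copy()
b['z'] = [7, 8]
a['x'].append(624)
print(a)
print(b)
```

Key concept: shallow copy of dict with mutable values.
Step by step:
`a = {'x': [3, 2], 'y': [3, 6]}` → a = {'x': [3, 2], 'y': [3, 6]}
`b = a.copy()` → b = {'x': [3, 2], 'y': [3, 6]}
`b['z'] = [7, 8]` → b = {'x': [3, 2], 'y': [3, 6], 'z': [7, 8]}
`a['x'].append(624)` → a = {'x': [3, 2, 624], 'y': [3, 6]}; b = {'x': [3, 2, 624], 'y': [3, 6], 'z': [7, 8]}
`print(a)` → prints {'x': [3, 2, 624], 'y': [3, 6]}
`print(b)` → prints {'x': [3, 2, 624], 'y': [3, 6], 'z': [7, 8]}

Answer:
{'x': [3, 2, 624], 'y': [3, 6]}
{'x': [3, 2, 624], 'y': [3, 6], 'z': [7, 8]}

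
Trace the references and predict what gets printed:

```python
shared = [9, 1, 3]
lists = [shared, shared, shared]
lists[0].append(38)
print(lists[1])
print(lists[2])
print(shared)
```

Key concept: list of same reference.
Step by step:
`shared = [9, 1, 3]` → shared = [9, 1, 3]
`lists = [shared, shared, shared]` → lists = [[9, 1, 3], [9, 1, 3], [9, 1, 3]]
`lists[0].append(38)` → shared = [9, 1, 3, 38]; lists = [[9, 1, 3, 38], [9, 1, 3, 38], [9, 1, 3, 38]]
`print(lists[1])` → prints [9, 1, 3, 38]
`print(lists[2])` → prints [9, 1, 3, 38]
`print(shared)` → prints [9, 1, 3, 38]

Answer:
[9, 1, 3, 38]
[9, 1, 3, 38]
[9, 1, 3, 38]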